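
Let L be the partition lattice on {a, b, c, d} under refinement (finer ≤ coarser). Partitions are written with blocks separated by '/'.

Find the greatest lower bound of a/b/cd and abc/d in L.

The meet (common refinement) of a/b/cd and abc/d intersects blocks pairwise, giving a/b/c/d.

a/b/c/d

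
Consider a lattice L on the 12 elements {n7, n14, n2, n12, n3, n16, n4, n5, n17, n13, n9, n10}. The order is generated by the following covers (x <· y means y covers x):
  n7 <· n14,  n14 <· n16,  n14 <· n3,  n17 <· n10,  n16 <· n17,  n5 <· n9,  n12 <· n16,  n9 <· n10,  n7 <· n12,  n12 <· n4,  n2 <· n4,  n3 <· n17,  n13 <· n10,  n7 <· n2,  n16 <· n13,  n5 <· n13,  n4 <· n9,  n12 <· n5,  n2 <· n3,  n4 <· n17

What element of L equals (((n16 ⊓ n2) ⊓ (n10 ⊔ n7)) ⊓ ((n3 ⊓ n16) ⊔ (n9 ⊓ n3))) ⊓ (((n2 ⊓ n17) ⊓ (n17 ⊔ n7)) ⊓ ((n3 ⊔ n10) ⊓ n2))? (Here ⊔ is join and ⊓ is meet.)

n16 ∧ n2 = n7
n10 ∨ n7 = n10
n7 ∧ n10 = n7
n3 ∧ n16 = n14
n9 ∧ n3 = n2
n14 ∨ n2 = n3
n7 ∧ n3 = n7
n2 ∧ n17 = n2
n17 ∨ n7 = n17
n2 ∧ n17 = n2
n3 ∨ n10 = n10
n10 ∧ n2 = n2
n2 ∧ n2 = n2
n7 ∧ n2 = n7

n7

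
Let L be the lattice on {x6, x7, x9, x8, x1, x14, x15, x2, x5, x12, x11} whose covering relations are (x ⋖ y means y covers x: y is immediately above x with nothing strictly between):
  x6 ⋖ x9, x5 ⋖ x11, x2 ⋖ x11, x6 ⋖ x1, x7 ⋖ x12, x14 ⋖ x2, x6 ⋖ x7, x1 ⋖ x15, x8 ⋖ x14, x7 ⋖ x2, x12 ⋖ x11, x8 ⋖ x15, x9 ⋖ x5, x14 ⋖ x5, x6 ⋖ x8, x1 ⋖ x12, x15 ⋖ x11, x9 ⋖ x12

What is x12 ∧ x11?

x12

Common lower bounds of {x12, x11}: x1, x12, x6, x7, x9.
The greatest among these is x12.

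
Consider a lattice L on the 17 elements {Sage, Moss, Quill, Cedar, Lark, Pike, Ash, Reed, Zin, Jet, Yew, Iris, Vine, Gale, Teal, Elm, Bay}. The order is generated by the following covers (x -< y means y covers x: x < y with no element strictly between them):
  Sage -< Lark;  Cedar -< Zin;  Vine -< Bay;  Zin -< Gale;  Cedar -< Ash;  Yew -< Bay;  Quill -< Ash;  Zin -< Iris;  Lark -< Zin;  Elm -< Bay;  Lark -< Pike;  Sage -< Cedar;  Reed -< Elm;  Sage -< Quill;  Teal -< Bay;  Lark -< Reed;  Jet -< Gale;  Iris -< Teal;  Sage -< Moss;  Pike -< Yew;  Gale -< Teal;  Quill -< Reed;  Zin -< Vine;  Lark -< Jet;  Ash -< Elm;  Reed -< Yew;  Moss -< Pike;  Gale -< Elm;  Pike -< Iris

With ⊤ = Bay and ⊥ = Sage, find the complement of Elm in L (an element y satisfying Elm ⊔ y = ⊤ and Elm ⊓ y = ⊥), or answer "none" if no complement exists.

Moss

Need y with Elm ∨ y = Bay and Elm ∧ y = Sage.
Checking each element gives: Moss.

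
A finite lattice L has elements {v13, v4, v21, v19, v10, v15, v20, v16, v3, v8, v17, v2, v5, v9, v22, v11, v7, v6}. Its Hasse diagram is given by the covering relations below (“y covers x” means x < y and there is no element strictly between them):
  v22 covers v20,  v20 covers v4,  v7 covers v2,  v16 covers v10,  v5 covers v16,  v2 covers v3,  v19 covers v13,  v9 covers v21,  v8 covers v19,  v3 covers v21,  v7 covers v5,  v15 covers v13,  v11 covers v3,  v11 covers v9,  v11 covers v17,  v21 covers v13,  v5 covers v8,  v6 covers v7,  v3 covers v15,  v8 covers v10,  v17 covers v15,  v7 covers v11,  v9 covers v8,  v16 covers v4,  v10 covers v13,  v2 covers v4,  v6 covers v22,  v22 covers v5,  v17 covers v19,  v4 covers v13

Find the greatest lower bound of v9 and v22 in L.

v8

Common lower bounds of {v9, v22}: v10, v13, v19, v8.
The greatest among these is v8.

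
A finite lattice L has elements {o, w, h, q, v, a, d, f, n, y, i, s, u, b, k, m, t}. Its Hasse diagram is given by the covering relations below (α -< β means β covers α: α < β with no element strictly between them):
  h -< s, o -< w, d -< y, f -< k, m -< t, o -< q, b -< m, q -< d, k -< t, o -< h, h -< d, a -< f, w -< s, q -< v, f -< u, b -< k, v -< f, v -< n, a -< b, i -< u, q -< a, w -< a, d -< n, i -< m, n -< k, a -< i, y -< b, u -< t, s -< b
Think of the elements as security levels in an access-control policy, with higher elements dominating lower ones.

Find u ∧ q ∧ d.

q

Common lower bounds of {u, q, d}: o, q.
The greatest among these is q.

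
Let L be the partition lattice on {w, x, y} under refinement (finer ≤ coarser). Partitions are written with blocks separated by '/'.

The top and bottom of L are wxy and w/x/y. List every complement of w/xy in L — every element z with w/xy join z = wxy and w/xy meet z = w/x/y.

wx/y, wy/x

Need z with w/xy ∨ z = wxy and w/xy ∧ z = w/x/y.
Checking each element gives: wx/y, wy/x.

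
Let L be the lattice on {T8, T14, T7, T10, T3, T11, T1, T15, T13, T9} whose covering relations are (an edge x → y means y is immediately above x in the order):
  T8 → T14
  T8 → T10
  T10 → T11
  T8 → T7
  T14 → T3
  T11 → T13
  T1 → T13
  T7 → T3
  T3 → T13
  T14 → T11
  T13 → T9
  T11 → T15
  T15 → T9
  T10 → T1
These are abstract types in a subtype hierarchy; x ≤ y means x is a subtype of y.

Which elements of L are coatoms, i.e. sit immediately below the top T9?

T13, T15

The coatoms are exactly the elements covered by T9: T13, T15.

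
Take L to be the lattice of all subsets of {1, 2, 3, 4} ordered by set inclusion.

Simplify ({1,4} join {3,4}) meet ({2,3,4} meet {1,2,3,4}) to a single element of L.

{3,4}

{1,4} ∨ {3,4} = {1,3,4}
{2,3,4} ∧ {1,2,3,4} = {2,3,4}
{1,3,4} ∧ {2,3,4} = {3,4}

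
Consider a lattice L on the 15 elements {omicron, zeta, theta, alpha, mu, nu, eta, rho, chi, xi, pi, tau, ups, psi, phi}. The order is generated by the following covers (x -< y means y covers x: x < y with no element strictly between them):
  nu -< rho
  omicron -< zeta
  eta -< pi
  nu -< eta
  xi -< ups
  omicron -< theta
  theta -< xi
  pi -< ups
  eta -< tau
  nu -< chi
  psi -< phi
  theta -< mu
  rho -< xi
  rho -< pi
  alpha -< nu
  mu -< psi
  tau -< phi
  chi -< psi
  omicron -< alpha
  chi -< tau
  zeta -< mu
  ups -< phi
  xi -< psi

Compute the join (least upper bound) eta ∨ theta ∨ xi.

Common upper bounds of {eta, theta, xi}: phi, ups.
The least among these is ups.

ups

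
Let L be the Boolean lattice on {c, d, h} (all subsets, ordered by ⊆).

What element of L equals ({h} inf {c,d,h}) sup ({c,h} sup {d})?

{h} ∧ {c,d,h} = {h}
{c,h} ∨ {d} = {c,d,h}
{h} ∨ {c,d,h} = {c,d,h}

{c,d,h}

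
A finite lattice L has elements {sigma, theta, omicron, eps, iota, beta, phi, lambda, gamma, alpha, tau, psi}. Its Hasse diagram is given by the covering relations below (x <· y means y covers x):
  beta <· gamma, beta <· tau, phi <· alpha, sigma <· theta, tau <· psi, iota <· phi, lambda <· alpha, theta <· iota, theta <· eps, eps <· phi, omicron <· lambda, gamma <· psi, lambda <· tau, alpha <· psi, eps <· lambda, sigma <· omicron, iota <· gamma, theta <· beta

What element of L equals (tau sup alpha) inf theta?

theta

tau ∨ alpha = psi
psi ∧ theta = theta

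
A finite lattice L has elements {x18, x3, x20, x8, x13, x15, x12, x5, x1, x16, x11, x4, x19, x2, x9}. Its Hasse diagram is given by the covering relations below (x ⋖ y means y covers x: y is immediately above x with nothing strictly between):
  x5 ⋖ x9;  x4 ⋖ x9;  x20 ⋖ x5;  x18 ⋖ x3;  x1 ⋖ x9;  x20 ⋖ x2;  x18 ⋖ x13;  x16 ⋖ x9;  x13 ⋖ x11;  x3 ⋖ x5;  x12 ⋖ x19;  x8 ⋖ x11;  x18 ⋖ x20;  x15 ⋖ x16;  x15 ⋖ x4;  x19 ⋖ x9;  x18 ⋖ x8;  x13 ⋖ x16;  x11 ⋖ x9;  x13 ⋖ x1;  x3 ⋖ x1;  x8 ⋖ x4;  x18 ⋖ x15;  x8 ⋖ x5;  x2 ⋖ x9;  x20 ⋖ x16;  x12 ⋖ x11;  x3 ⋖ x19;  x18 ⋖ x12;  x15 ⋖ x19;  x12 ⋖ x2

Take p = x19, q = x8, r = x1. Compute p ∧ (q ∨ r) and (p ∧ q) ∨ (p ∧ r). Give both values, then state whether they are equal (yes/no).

q ∨ r = x9, so p ∧ (q ∨ r) = x19 ∧ x9 = x19.
p ∧ q = x18 and p ∧ r = x3, so (p ∧ q) ∨ (p ∧ r) = x18 ∨ x3 = x3.
Equal: no.

x19; x3; no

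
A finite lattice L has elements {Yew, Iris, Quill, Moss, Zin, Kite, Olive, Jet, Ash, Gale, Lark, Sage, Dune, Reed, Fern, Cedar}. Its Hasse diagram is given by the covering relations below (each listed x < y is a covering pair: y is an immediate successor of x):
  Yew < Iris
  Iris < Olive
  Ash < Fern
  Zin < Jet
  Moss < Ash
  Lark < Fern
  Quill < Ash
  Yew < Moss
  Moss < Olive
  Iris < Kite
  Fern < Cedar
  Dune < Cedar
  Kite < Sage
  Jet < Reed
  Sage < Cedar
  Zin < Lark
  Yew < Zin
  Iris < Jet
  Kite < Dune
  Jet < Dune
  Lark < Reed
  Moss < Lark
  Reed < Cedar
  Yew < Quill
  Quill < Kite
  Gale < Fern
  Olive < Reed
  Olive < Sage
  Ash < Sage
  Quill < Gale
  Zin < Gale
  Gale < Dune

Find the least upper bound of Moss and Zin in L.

Lark

Common upper bounds of {Moss, Zin}: Cedar, Fern, Lark, Reed.
The least among these is Lark.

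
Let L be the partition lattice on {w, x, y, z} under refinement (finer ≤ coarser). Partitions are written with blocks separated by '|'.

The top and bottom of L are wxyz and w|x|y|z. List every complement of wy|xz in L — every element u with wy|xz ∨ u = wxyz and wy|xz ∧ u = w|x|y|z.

wx|yz, wx|y|z, wz|xy, wz|x|y, w|xy|z, w|x|yz

Need u with wy|xz ∨ u = wxyz and wy|xz ∧ u = w|x|y|z.
Checking each element gives: wx|yz, wx|y|z, wz|xy, wz|x|y, w|xy|z, w|x|yz.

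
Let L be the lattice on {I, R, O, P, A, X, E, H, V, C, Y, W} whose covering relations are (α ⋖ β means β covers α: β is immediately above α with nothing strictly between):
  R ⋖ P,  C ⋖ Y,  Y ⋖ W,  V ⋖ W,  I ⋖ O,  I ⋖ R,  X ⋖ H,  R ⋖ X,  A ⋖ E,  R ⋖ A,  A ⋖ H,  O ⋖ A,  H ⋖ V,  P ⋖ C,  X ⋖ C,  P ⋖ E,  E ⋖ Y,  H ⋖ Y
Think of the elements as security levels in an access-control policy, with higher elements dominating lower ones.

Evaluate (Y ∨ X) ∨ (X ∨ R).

Y ∨ X = Y
X ∨ R = X
Y ∨ X = Y

Y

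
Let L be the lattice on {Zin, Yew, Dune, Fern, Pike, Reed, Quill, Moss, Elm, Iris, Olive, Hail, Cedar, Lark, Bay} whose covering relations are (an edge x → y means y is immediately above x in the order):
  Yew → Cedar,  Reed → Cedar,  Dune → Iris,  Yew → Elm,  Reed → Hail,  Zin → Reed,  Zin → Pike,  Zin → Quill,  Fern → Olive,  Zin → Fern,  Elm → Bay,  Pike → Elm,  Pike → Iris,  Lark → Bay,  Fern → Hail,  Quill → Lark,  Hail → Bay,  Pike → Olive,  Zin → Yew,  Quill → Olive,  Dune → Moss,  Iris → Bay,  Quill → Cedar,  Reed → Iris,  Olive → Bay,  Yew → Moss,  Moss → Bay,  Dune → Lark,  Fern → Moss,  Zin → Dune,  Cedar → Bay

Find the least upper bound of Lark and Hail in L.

Bay

Common upper bounds of {Lark, Hail}: Bay.
The least among these is Bay.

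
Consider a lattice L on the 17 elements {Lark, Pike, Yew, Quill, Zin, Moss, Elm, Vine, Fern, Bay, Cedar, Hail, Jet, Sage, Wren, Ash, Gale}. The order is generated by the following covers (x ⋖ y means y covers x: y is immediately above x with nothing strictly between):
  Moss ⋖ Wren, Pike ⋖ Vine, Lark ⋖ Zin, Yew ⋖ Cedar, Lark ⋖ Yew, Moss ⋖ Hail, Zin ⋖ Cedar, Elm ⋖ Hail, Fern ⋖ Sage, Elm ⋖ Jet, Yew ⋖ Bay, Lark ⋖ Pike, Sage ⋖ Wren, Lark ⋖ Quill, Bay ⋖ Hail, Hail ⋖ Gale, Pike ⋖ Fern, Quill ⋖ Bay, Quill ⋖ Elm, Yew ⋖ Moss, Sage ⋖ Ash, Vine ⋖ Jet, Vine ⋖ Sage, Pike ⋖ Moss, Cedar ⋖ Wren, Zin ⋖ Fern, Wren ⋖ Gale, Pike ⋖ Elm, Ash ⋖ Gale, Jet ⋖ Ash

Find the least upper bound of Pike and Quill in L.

Elm

Common upper bounds of {Pike, Quill}: Ash, Elm, Gale, Hail, Jet.
The least among these is Elm.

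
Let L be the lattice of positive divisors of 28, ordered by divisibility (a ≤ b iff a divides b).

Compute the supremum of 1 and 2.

Common upper bounds of {1, 2}: 14, 2, 28, 4.
The least among these is 2.

2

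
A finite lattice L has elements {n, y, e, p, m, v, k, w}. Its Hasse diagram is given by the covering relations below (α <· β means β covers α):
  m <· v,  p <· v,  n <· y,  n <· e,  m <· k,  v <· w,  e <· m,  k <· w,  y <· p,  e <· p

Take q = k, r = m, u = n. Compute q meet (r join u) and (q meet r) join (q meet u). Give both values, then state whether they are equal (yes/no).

r join u = m, so q meet (r join u) = k meet m = m.
q meet r = m and q meet u = n, so (q meet r) join (q meet u) = m join n = m.
Equal: yes.

m; m; yes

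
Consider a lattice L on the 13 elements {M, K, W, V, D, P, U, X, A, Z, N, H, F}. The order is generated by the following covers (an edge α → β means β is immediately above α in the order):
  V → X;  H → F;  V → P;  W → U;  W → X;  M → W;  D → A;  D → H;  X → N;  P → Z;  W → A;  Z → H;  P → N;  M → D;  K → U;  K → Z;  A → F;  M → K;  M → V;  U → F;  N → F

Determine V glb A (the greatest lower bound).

Common lower bounds of {V, A}: M.
The greatest among these is M.

M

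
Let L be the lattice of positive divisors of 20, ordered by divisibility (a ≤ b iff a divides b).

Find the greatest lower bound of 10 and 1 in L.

In the divisibility order, the meet is the greatest common divisor: gcd(10, 1) = 1.

1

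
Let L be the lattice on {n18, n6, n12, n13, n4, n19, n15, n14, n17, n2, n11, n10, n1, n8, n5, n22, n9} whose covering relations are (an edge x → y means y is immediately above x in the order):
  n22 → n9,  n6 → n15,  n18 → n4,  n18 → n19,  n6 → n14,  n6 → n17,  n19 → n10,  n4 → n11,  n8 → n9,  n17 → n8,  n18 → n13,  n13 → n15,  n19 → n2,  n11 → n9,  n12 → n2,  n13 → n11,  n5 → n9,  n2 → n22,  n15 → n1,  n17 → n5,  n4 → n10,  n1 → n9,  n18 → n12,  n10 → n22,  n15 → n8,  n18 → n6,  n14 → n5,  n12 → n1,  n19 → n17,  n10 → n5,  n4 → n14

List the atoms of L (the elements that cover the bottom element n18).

n12, n13, n19, n4, n6

The atoms are exactly the elements that cover n18: n12, n13, n19, n4, n6.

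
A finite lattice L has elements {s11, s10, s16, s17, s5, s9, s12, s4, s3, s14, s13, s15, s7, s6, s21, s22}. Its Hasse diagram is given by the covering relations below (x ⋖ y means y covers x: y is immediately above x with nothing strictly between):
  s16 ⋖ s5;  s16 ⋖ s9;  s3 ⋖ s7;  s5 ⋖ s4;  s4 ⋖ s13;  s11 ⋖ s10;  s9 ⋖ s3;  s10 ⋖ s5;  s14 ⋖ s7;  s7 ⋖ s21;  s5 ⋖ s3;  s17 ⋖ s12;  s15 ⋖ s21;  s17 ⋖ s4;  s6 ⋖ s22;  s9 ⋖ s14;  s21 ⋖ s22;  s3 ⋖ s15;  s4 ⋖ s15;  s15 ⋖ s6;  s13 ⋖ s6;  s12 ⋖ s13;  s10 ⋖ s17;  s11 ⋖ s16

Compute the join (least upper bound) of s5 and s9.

Common upper bounds of {s5, s9}: s15, s21, s22, s3, s6, s7.
The least among these is s3.

s3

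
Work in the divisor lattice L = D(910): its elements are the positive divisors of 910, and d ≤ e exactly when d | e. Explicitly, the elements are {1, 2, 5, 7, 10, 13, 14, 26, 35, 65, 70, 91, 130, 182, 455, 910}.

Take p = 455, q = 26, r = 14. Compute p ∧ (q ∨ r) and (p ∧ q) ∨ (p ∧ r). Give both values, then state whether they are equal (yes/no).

q ∨ r = 182, so p ∧ (q ∨ r) = 455 ∧ 182 = 91.
p ∧ q = 13 and p ∧ r = 7, so (p ∧ q) ∨ (p ∧ r) = 13 ∨ 7 = 91.
Equal: yes.

91; 91; yes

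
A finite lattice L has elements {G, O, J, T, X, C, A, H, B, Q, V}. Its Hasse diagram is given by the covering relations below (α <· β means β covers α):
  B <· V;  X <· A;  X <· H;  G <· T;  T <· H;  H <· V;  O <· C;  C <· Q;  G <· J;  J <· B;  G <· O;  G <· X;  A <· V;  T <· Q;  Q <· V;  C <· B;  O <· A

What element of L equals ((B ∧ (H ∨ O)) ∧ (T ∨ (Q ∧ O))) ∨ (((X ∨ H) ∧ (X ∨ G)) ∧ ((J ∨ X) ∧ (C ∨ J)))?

C

H ∨ O = V
B ∧ V = B
Q ∧ O = O
T ∨ O = Q
B ∧ Q = C
X ∨ H = H
X ∨ G = X
H ∧ X = X
J ∨ X = V
C ∨ J = B
V ∧ B = B
X ∧ B = G
C ∨ G = C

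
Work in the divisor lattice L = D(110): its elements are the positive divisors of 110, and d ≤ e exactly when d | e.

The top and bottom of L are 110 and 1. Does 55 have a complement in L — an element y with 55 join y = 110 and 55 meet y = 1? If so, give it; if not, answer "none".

Need y with 55 ∨ y = 110 and 55 ∧ y = 1.
Checking each element gives: 2.

2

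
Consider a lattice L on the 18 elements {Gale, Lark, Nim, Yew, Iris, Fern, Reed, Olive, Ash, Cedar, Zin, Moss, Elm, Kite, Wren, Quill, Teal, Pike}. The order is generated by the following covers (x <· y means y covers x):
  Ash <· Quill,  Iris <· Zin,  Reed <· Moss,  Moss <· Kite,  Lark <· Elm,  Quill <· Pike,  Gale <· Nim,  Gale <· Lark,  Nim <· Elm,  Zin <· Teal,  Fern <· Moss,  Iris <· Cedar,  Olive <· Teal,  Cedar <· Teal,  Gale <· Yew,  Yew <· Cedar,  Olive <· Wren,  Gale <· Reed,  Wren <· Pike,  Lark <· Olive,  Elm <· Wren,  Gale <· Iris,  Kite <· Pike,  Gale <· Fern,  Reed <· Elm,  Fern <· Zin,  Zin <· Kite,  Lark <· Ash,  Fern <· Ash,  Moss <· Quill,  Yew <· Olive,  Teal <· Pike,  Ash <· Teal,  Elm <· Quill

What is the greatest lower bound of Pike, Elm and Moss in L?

Reed

Common lower bounds of {Pike, Elm, Moss}: Gale, Reed.
The greatest among these is Reed.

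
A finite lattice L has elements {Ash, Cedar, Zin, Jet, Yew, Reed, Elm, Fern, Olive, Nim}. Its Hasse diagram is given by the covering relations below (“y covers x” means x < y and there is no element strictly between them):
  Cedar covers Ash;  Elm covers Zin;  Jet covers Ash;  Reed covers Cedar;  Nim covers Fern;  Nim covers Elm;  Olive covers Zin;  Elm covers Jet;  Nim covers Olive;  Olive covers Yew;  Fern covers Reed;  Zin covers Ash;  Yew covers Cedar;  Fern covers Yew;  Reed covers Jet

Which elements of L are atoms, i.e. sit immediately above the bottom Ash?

The atoms are exactly the elements that cover Ash: Cedar, Jet, Zin.

Cedar, Jet, Zin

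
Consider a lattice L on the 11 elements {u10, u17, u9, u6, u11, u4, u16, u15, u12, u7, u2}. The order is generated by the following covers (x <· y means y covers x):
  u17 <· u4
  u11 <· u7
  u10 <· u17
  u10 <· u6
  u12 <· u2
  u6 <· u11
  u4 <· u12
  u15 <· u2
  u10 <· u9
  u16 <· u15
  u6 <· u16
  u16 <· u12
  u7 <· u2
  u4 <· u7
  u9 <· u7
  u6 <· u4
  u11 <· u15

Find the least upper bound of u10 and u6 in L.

Common upper bounds of {u10, u6}: u11, u12, u15, u16, u2, u4, u6, u7.
The least among these is u6.

u6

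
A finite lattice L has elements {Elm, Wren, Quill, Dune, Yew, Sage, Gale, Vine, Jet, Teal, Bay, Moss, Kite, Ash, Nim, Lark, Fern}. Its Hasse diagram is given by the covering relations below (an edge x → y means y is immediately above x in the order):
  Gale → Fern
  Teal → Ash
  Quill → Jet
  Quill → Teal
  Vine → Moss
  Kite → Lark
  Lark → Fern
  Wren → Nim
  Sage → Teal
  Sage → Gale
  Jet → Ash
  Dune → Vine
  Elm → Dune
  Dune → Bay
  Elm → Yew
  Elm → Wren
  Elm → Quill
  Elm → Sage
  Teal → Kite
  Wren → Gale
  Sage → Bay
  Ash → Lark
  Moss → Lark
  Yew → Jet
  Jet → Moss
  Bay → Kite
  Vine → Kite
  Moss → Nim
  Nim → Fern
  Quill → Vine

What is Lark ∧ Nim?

Common lower bounds of {Lark, Nim}: Dune, Elm, Jet, Moss, Quill, Vine, Yew.
The greatest among these is Moss.

Moss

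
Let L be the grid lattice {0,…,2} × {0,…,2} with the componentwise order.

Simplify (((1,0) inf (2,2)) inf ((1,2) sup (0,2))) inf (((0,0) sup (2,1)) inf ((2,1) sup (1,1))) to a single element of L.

(1,0) ∧ (2,2) = (1,0)
(1,2) ∨ (0,2) = (1,2)
(1,0) ∧ (1,2) = (1,0)
(0,0) ∨ (2,1) = (2,1)
(2,1) ∨ (1,1) = (2,1)
(2,1) ∧ (2,1) = (2,1)
(1,0) ∧ (2,1) = (1,0)

(1,0)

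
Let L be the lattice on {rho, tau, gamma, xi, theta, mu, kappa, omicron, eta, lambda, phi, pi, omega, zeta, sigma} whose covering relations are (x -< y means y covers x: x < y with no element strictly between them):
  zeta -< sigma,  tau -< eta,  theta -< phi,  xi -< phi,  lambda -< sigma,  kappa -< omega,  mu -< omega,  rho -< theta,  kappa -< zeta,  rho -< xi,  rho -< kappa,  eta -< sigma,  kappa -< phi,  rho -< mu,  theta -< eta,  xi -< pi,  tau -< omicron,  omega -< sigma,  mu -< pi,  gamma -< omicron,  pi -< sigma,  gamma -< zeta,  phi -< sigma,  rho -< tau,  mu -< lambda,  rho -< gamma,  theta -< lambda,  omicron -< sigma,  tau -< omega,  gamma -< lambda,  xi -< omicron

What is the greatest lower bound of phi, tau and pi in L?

Common lower bounds of {phi, tau, pi}: rho.
The greatest among these is rho.

rho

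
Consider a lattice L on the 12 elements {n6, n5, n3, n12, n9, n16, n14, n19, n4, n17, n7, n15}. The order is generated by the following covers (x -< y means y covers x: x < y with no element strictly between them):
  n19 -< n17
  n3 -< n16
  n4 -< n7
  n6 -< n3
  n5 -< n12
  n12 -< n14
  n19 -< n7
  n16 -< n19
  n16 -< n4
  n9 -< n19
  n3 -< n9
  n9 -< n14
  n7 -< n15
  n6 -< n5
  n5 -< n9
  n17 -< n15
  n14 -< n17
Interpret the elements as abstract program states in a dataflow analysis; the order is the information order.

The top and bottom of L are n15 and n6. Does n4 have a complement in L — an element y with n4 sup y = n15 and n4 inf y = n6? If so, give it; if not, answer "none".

n12

Need y with n4 ∨ y = n15 and n4 ∧ y = n6.
Checking each element gives: n12.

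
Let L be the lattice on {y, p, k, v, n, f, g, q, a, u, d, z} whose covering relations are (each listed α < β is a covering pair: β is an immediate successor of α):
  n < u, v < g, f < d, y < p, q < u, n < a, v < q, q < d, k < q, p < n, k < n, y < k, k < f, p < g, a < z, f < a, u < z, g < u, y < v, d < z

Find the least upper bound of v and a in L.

z

Common upper bounds of {v, a}: z.
The least among these is z.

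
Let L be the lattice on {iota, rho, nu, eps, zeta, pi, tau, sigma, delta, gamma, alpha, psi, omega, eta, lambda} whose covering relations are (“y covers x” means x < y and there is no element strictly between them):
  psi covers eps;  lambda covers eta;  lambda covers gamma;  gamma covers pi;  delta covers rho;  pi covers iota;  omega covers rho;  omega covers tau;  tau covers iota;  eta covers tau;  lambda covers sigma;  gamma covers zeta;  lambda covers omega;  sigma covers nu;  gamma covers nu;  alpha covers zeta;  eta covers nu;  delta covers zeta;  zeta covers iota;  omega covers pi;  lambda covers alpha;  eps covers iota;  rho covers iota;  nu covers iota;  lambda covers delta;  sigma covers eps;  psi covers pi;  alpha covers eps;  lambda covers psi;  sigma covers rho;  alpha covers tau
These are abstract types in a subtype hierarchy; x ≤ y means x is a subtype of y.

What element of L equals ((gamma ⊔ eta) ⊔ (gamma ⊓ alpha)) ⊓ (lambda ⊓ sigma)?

sigma

gamma ∨ eta = lambda
gamma ∧ alpha = zeta
lambda ∨ zeta = lambda
lambda ∧ sigma = sigma
lambda ∧ sigma = sigma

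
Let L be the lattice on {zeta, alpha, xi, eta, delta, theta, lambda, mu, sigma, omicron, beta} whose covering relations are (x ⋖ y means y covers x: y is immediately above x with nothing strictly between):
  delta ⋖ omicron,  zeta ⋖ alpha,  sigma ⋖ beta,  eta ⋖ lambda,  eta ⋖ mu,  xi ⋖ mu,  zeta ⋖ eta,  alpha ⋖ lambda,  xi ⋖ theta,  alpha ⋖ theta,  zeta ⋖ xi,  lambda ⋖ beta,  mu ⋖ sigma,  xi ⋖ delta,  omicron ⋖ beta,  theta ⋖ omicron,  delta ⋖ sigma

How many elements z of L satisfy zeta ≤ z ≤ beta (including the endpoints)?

11

The interval [zeta, beta] = {alpha, beta, delta, eta, lambda, mu, omicron, sigma, theta, xi, zeta}, which has 11 elements.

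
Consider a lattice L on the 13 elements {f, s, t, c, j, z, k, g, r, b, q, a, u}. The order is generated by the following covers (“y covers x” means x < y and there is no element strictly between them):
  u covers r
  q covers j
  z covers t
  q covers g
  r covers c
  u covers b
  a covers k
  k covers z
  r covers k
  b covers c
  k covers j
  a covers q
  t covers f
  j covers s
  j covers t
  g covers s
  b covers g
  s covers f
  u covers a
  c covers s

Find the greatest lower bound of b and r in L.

Common lower bounds of {b, r}: c, f, s.
The greatest among these is c.

c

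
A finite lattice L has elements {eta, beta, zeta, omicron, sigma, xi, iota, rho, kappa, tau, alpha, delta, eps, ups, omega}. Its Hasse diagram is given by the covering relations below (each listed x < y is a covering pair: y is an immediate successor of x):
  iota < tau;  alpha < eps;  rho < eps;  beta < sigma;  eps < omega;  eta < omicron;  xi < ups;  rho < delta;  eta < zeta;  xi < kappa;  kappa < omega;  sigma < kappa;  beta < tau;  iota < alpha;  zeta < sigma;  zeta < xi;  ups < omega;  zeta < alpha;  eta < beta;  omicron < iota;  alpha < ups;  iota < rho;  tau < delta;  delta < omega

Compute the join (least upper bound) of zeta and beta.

Common upper bounds of {zeta, beta}: kappa, omega, sigma.
The least among these is sigma.

sigma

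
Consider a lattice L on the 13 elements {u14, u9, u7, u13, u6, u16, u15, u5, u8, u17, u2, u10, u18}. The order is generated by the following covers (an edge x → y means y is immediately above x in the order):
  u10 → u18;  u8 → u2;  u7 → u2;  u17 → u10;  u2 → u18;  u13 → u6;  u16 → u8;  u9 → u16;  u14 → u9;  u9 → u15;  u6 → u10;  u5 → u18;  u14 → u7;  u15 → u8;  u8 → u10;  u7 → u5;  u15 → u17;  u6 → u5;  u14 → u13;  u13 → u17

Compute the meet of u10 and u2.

u8

Common lower bounds of {u10, u2}: u14, u15, u16, u8, u9.
The greatest among these is u8.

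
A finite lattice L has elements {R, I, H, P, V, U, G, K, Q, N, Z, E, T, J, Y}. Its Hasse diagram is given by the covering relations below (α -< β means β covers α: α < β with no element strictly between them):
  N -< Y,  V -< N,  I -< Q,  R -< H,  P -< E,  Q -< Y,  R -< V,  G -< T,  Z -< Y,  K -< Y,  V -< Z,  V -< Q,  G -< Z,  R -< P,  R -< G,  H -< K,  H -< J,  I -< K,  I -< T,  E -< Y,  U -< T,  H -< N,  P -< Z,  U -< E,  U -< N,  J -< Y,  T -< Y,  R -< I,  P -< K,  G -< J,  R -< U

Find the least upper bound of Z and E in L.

Y

Common upper bounds of {Z, E}: Y.
The least among these is Y.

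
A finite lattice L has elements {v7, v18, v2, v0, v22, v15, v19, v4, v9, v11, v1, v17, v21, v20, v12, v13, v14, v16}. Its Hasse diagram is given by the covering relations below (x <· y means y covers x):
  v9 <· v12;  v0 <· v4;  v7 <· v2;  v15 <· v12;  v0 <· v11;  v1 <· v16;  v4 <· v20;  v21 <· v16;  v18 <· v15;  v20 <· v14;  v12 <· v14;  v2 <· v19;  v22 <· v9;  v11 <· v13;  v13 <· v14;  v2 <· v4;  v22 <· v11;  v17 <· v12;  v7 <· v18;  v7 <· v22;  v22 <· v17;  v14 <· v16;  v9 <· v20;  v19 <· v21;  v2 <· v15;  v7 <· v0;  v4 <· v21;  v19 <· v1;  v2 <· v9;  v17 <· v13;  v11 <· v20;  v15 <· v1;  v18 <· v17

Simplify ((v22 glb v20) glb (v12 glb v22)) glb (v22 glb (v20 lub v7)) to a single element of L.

v22 ∧ v20 = v22
v12 ∧ v22 = v22
v22 ∧ v22 = v22
v20 ∨ v7 = v20
v22 ∧ v20 = v22
v22 ∧ v22 = v22

v22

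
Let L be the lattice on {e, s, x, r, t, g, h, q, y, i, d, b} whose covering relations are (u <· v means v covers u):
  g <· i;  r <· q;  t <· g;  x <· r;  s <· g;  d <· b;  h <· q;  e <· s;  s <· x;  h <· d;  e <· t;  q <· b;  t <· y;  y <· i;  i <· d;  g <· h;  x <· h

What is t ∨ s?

Common upper bounds of {t, s}: b, d, g, h, i, q.
The least among these is g.

g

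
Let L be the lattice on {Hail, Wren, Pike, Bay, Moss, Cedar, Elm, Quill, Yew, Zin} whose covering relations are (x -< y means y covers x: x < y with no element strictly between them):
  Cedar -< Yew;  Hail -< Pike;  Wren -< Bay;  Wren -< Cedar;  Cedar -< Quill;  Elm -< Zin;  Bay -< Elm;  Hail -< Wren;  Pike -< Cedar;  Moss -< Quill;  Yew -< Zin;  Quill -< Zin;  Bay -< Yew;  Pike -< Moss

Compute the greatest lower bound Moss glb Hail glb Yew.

Hail

Common lower bounds of {Moss, Hail, Yew}: Hail.
The greatest among these is Hail.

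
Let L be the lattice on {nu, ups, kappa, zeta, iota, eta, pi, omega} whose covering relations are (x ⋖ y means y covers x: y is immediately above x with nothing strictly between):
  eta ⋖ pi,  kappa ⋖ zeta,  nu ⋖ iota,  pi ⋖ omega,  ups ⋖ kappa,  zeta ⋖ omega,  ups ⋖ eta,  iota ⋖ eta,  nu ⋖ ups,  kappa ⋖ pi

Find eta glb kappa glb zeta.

Common lower bounds of {eta, kappa, zeta}: nu, ups.
The greatest among these is ups.

ups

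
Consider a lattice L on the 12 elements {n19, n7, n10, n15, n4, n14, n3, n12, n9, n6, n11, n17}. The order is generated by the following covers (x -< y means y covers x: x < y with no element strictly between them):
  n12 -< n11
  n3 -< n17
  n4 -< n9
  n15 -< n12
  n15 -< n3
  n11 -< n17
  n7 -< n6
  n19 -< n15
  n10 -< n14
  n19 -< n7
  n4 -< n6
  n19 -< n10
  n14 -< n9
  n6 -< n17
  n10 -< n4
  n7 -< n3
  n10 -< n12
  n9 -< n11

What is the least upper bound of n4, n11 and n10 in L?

n11

Common upper bounds of {n4, n11, n10}: n11, n17.
The least among these is n11.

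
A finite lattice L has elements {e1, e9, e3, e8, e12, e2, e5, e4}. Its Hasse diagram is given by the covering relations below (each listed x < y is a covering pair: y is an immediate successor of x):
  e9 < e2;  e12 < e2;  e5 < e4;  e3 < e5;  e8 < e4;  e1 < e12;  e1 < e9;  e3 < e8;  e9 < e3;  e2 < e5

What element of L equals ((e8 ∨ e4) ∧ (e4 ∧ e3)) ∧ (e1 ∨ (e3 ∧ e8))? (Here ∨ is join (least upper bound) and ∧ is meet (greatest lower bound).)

e3

e8 ∨ e4 = e4
e4 ∧ e3 = e3
e4 ∧ e3 = e3
e3 ∧ e8 = e3
e1 ∨ e3 = e3
e3 ∧ e3 = e3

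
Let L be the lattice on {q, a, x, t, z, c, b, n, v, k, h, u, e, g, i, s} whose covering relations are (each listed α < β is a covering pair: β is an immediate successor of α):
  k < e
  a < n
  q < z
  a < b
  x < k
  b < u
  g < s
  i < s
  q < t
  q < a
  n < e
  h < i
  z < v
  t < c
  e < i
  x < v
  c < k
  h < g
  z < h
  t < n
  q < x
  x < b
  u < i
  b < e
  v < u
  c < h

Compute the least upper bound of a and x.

b

Common upper bounds of {a, x}: b, e, i, s, u.
The least among these is b.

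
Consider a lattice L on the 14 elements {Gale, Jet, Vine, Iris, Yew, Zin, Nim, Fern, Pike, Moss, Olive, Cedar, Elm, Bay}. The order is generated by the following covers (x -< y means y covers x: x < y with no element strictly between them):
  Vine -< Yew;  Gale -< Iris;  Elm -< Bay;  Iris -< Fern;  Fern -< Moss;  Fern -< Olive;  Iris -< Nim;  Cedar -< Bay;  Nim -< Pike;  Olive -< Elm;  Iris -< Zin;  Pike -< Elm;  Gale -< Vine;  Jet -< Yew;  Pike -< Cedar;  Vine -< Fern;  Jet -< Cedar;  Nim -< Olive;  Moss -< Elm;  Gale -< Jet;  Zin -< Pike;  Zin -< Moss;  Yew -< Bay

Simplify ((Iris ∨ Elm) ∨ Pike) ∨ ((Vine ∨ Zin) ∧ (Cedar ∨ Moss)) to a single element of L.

Iris ∨ Elm = Elm
Elm ∨ Pike = Elm
Vine ∨ Zin = Moss
Cedar ∨ Moss = Bay
Moss ∧ Bay = Moss
Elm ∨ Moss = Elm

Elm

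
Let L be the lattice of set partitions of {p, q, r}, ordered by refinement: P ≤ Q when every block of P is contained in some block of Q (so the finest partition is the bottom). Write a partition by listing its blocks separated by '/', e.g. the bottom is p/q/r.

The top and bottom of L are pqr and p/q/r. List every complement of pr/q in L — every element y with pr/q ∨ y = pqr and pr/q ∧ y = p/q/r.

Need y with pr/q ∨ y = pqr and pr/q ∧ y = p/q/r.
Checking each element gives: p/qr, pq/r.

p/qr, pq/r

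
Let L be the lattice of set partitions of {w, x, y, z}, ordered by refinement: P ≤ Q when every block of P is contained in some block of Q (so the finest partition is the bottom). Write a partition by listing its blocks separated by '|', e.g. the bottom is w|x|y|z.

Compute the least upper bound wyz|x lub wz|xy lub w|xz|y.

wxyz

The join of wyz|x, wz|xy, w|xz|y merges any blocks that overlap across the partitions, giving wxyz.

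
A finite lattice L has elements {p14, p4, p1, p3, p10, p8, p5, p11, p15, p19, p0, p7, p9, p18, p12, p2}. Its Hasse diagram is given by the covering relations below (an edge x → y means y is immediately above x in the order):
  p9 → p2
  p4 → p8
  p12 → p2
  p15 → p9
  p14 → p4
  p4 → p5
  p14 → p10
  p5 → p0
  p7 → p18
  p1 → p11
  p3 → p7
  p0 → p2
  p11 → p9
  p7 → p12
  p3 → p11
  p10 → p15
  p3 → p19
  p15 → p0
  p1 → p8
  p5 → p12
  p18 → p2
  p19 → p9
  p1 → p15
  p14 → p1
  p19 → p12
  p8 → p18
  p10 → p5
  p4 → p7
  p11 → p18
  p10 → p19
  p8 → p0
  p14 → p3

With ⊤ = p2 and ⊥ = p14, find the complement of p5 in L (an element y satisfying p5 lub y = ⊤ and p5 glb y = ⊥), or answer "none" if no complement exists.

Need y with p5 ∨ y = p2 and p5 ∧ y = p14.
Checking each element gives: p11.

p11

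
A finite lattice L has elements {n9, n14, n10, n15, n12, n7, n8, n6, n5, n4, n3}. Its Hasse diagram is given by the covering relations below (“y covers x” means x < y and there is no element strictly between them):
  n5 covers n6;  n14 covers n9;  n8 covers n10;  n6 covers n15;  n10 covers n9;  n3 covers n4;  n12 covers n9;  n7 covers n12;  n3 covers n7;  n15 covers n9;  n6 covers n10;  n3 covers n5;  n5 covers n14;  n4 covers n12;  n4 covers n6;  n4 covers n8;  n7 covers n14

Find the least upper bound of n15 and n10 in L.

n6

Common upper bounds of {n15, n10}: n3, n4, n5, n6.
The least among these is n6.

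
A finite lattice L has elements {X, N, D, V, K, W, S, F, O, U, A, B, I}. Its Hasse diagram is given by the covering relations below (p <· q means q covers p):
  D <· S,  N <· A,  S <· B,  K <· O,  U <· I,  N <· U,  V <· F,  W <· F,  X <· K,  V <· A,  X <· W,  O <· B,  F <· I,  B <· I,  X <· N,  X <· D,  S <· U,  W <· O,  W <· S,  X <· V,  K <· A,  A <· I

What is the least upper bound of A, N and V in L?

Common upper bounds of {A, N, V}: A, I.
The least among these is A.

A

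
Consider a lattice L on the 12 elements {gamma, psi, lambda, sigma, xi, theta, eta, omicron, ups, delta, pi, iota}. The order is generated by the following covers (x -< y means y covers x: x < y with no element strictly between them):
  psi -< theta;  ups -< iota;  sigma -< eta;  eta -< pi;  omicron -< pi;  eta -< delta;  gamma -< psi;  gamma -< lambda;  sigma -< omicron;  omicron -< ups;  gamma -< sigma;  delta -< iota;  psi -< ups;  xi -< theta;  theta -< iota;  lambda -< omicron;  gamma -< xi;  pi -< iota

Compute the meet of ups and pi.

Common lower bounds of {ups, pi}: gamma, lambda, omicron, sigma.
The greatest among these is omicron.

omicron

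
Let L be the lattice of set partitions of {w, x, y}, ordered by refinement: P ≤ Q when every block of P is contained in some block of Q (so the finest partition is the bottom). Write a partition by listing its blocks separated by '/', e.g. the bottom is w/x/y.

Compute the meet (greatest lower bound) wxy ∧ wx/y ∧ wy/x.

w/x/y

Common lower bounds of {wxy, wx/y, wy/x}: w/x/y.
The greatest among these is w/x/y.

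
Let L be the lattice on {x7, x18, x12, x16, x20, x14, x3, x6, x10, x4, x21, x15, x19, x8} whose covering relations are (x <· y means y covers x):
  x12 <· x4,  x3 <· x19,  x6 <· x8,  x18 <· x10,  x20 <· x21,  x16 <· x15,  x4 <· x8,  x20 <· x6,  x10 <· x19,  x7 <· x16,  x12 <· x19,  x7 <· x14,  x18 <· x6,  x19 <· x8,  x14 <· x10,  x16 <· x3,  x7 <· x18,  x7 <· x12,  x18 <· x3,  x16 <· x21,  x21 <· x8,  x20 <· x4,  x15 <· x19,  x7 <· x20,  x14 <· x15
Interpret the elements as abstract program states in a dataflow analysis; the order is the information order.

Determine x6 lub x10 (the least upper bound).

x8

Common upper bounds of {x6, x10}: x8.
The least among these is x8.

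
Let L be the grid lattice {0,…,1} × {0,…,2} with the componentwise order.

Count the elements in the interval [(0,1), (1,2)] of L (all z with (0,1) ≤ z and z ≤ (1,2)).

4

The interval [(0,1), (1,2)] = {(0,1), (0,2), (1,1), (1,2)}, which has 4 elements.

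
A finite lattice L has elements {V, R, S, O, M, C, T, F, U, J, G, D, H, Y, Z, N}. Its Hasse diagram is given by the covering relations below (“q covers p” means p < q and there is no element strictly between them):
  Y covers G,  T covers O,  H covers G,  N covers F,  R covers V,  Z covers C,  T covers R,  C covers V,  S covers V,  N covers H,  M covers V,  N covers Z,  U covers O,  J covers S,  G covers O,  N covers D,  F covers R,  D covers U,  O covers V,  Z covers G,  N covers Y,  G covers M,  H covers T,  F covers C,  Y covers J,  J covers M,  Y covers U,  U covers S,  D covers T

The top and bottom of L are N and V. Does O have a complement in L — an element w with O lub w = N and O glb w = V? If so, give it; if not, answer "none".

Need w with O ∨ w = N and O ∧ w = V.
Checking each element gives: F.

F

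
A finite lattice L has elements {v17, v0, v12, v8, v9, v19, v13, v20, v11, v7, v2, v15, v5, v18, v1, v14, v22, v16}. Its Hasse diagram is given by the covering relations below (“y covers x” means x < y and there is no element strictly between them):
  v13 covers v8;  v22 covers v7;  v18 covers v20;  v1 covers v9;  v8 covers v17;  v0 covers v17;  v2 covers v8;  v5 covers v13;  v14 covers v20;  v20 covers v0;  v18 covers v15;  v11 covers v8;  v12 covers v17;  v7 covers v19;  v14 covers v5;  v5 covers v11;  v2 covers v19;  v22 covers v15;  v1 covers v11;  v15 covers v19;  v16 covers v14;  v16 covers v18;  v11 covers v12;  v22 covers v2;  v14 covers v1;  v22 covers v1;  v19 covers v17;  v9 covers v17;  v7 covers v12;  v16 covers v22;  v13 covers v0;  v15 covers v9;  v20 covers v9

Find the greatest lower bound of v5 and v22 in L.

Common lower bounds of {v5, v22}: v11, v12, v17, v8.
The greatest among these is v11.

v11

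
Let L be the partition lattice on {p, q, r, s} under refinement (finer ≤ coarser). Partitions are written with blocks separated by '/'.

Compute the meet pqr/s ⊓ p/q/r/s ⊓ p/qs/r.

p/q/r/s

The meet (common refinement) of pqr/s, p/q/r/s, p/qs/r intersects blocks pairwise, giving p/q/r/s.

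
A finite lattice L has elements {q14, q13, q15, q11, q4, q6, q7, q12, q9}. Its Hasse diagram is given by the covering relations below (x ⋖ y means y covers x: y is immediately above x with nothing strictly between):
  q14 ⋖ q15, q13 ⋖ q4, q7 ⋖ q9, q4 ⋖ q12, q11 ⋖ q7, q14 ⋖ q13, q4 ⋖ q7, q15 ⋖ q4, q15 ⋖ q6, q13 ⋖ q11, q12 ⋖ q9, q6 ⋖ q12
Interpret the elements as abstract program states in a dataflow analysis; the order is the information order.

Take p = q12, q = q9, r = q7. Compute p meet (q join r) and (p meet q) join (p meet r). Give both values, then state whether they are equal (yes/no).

q join r = q9, so p meet (q join r) = q12 meet q9 = q12.
p meet q = q12 and p meet r = q4, so (p meet q) join (p meet r) = q12 join q4 = q12.
Equal: yes.

q12; q12; yes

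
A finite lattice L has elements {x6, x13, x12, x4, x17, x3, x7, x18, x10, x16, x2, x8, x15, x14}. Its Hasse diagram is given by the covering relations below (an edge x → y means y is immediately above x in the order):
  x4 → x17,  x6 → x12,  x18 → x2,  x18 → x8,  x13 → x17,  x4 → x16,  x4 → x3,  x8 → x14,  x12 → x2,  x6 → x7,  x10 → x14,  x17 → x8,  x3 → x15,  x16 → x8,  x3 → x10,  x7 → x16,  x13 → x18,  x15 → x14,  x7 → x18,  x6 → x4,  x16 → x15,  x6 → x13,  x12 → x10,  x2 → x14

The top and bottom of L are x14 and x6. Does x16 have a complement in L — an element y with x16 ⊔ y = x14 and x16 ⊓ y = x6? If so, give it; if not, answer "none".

Need y with x16 ∨ y = x14 and x16 ∧ y = x6.
Checking each element gives: x12.

x12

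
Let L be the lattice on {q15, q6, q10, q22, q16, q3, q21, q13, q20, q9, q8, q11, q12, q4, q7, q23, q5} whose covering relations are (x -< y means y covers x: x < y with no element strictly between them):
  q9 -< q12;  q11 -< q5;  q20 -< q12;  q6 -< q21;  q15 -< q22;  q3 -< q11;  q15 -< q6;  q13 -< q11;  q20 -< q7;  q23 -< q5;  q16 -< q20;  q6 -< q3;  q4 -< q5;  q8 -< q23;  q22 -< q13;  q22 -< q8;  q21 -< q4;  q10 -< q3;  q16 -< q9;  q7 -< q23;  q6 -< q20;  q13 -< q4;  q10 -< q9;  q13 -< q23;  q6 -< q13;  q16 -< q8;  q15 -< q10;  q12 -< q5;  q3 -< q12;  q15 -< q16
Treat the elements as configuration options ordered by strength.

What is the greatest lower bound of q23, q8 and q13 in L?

Common lower bounds of {q23, q8, q13}: q15, q22.
The greatest among these is q22.

q22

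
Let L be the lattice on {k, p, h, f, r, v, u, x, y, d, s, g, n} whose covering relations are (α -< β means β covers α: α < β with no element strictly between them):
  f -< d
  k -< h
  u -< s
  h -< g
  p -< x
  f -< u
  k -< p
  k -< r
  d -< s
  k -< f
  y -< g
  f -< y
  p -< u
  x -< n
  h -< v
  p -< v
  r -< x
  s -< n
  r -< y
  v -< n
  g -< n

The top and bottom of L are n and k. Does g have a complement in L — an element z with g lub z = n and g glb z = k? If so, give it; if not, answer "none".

Need z with g ∨ z = n and g ∧ z = k.
Checking each element gives: p.

p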